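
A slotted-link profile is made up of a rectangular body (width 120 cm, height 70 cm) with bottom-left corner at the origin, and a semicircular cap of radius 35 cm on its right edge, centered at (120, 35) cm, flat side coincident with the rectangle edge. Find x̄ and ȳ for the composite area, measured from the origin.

x̄ = 73.95 cm, ȳ = 35.00 cm

rectangular body: A = 120 × 70 = 8400.00, centroid at (60.00, 35.00).
semicircular end: A = ½π·35² = 1924.23, centroid at (134.85, 35.00).
ΣA = 10324.23 cm²
ΣAx̄ = (8400.00)(60.00) + (1924.23)(134.85) = 763490.39 cm³
ΣAȳ = (8400.00)(35.00) + (1924.23)(35.00) = 361347.89 cm³
x̄ = 763490.39 / 10324.23 = 73.95 cm
ȳ = 361347.89 / 10324.23 = 35.00 cm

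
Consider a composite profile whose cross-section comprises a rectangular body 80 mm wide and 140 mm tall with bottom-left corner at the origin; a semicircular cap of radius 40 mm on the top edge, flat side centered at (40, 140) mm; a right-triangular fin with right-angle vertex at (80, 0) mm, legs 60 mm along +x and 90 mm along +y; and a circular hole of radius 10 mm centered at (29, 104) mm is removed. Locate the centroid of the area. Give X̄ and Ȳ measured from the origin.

X̄ = 50.28 mm, Ȳ = 76.21 mm

Part | A | x̄ᵢ | ȳᵢ | A·x̄ᵢ | A·ȳᵢ
rectangular body | 11200.00 | 40.00 | 70.00 | 448000.00 | 784000.00
semicircular top | 2513.27 | 40.00 | 156.98 | 100530.96 | 394525.04
triangular fin | 2700.00 | 100.00 | 30.00 | 270000.00 | 81000.00
hole | -314.16 | 29.00 | 104.00 | -9110.62 | -32672.56
Σ | 16099.11 |  |  | 809420.35 | 1226852.48
X̄ = 809420.35 / 16099.11 = 50.28 mm
Ȳ = 1226852.48 / 16099.11 = 76.21 mm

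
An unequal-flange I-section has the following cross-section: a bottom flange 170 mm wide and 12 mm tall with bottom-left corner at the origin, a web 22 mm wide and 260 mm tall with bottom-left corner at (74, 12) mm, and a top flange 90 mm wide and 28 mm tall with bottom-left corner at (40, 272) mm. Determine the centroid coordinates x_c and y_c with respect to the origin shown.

x_c = 85.00 mm, y_c = 150.31 mm

bottom flange: A = 170 × 12 = 2040.00, centroid at (85.00, 6.00).
web: A = 22 × 260 = 5720.00, centroid at (85.00, 142.00).
top flange: A = 90 × 28 = 2520.00, centroid at (85.00, 286.00).
ΣA = 10280.00 mm², ΣAx_c = 873800.00 mm³, ΣAy_c = 1545200.00 mm³.
x_c = 873800.00/10280.00 = 85.00 mm; y_c = 1545200.00/10280.00 = 150.31 mm.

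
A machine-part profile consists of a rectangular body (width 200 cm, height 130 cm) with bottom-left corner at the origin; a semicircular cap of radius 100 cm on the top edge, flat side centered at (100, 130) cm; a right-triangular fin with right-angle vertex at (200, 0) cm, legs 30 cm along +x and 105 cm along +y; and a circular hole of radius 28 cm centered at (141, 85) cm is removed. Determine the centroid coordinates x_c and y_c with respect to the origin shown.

x_c = 101.77 cm, y_c = 103.98 cm

Part | A | x̄ᵢ | ȳᵢ | A·x̄ᵢ | A·ȳᵢ
rectangular body | 26000.00 | 100.00 | 65.00 | 2600000.00 | 1690000.00
semicircular top | 15707.96 | 100.00 | 172.44 | 1570796.33 | 2708701.89
triangular fin | 1575.00 | 210.00 | 35.00 | 330750.00 | 55125.00
hole | -2463.01 | 141.00 | 85.00 | -347284.22 | -209355.73
Σ | 40819.95 |  |  | 4154262.11 | 4244471.16
x_c = 4154262.11 / 40819.95 = 101.77 cm
y_c = 4244471.16 / 40819.95 = 103.98 cm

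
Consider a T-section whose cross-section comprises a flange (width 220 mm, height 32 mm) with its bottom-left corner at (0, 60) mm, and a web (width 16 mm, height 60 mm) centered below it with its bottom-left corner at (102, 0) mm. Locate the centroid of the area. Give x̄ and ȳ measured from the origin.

Part | A | x̄ᵢ | ȳᵢ | A·x̄ᵢ | A·ȳᵢ
web | 960.00 | 110.00 | 30.00 | 105600.00 | 28800.00
flange | 7040.00 | 110.00 | 76.00 | 774400.00 | 535040.00
Σ | 8000.00 |  |  | 880000.00 | 563840.00
x̄ = 880000.00 / 8000.00 = 110.00 mm
ȳ = 563840.00 / 8000.00 = 70.48 mm

x̄ = 110.00 mm, ȳ = 70.48 mm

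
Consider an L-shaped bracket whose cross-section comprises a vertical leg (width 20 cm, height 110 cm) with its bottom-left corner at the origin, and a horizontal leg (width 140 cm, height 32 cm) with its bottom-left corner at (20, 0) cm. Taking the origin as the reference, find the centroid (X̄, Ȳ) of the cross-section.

X̄ = 63.65 cm, Ȳ = 28.84 cm

vertical leg: A = 20 × 110 = 2200.00, centroid at (10.00, 55.00).
horizontal leg: A = 140 × 32 = 4480.00, centroid at (90.00, 16.00).
ΣA = 6680.00 cm²
ΣAX̄ = (2200.00)(10.00) + (4480.00)(90.00) = 425200.00 cm³
ΣAȲ = (2200.00)(55.00) + (4480.00)(16.00) = 192680.00 cm³
X̄ = 425200.00 / 6680.00 = 63.65 cm
Ȳ = 192680.00 / 6680.00 = 28.84 cm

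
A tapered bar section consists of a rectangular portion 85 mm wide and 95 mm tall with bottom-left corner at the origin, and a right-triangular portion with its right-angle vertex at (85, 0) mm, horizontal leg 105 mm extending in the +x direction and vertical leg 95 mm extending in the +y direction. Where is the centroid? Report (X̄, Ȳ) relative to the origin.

X̄ = 72.09 mm, Ȳ = 41.45 mm

rectangular portion: A = 85 × 95 = 8075.00, centroid at (42.50, 47.50).
triangular portion: A = ½·105·95 = 4987.50, centroid at (120.00, 31.67).
ΣA = 13062.50 mm²
ΣAX̄ = (8075.00)(42.50) + (4987.50)(120.00) = 941687.50 mm³
ΣAȲ = (8075.00)(47.50) + (4987.50)(31.67) = 541500.00 mm³
X̄ = 941687.50 / 13062.50 = 72.09 mm
Ȳ = 541500.00 / 13062.50 = 41.45 mm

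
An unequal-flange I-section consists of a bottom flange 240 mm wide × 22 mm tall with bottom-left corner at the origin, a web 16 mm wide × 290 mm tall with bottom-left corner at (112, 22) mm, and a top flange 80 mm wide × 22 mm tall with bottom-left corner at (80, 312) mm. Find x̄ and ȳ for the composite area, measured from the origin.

x̄ = 120.00 mm, ȳ = 119.99 mm

bottom flange: A = 240 × 22 = 5280.00, centroid at (120.00, 11.00).
web: A = 16 × 290 = 4640.00, centroid at (120.00, 167.00).
top flange: A = 80 × 22 = 1760.00, centroid at (120.00, 323.00).
ΣA = 11680.00 mm²
ΣAx̄ = (5280.00)(120.00) + (4640.00)(120.00) + (1760.00)(120.00) = 1401600.00 mm³
ΣAȳ = (5280.00)(11.00) + (4640.00)(167.00) + (1760.00)(323.00) = 1401440.00 mm³
x̄ = 1401600.00 / 11680.00 = 120.00 mm
ȳ = 1401440.00 / 11680.00 = 119.99 mm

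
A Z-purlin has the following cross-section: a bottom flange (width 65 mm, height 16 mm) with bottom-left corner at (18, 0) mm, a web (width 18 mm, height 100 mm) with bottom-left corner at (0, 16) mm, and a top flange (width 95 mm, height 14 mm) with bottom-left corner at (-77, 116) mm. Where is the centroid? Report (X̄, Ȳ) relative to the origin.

X̄ = 7.07 mm, Ȳ = 69.71 mm

bottom flange: A = 65 × 16 = 1040.00, centroid at (50.50, 8.00).
web: A = 18 × 100 = 1800.00, centroid at (9.00, 66.00).
top flange: A = 95 × 14 = 1330.00, centroid at (-29.50, 123.00).
ΣA = 4170.00 mm²
ΣAX̄ = (1040.00)(50.50) + (1800.00)(9.00) + (1330.00)(-29.50) = 29485.00 mm³
ΣAȲ = (1040.00)(8.00) + (1800.00)(66.00) + (1330.00)(123.00) = 290710.00 mm³
X̄ = 29485.00 / 4170.00 = 7.07 mm
Ȳ = 290710.00 / 4170.00 = 69.71 mm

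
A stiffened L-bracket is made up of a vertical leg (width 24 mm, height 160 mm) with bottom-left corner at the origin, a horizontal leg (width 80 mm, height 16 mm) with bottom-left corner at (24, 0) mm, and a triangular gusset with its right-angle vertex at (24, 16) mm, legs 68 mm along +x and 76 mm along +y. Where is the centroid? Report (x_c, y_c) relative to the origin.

x_c = 32.27 mm, y_c = 55.07 mm

vertical leg: A = 24 × 160 = 3840.00, centroid at (12.00, 80.00).
horizontal leg: A = 80 × 16 = 1280.00, centroid at (64.00, 8.00).
gusset: A = ½·68·76 = 2584.00, centroid at (46.67, 41.33).
ΣA = 7704.00 mm², ΣAx_c = 248586.67 mm³, ΣAy_c = 424245.33 mm³.
x_c = 248586.67/7704.00 = 32.27 mm; y_c = 424245.33/7704.00 = 55.07 mm.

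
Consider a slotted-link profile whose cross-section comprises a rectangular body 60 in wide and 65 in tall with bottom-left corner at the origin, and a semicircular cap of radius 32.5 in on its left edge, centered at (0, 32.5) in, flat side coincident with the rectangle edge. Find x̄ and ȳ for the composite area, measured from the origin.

x̄ = 16.93 in, ȳ = 32.50 in

rectangular body: A = 60 × 65 = 3900.00, centroid at (30.00, 32.50).
semicircular end: A = ½π·32.5² = 1659.15, centroid at (-13.79, 32.50).
ΣA = 5559.15 in²
ΣAx̄ = (3900.00)(30.00) + (1659.15)(-13.79) = 94114.58 in³
ΣAȳ = (3900.00)(32.50) + (1659.15)(32.50) = 180672.49 in³
x̄ = 94114.58 / 5559.15 = 16.93 in
ȳ = 180672.49 / 5559.15 = 32.50 in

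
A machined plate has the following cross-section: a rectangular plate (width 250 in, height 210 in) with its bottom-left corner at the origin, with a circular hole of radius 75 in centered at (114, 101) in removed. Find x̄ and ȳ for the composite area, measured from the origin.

x̄ = 130.58 in, ȳ = 107.03 in

Part | A | x̄ᵢ | ȳᵢ | A·x̄ᵢ | A·ȳᵢ
plate | 52500.00 | 125.00 | 105.00 | 6562500.00 | 5512500.00
hole | -17671.46 | 114.00 | 101.00 | -2014546.29 | -1784817.33
Σ | 34828.54 |  |  | 4547953.71 | 3727682.67
x̄ = 4547953.71 / 34828.54 = 130.58 in
ȳ = 3727682.67 / 34828.54 = 107.03 in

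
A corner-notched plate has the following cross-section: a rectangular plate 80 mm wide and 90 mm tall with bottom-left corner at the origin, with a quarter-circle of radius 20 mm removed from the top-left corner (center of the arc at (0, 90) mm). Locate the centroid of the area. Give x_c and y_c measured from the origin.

x_c = 41.44 mm, y_c = 43.33 mm

plate: A = 80 × 90 = 7200.00, centroid at (40.00, 45.00).
removed quarter-circle: A = −¼π·20² = -314.16, centroid at (8.49, 81.51).
ΣA = 6885.84 mm², ΣAx_c = 285333.33 mm³, ΣAy_c = 298392.33 mm³.
x_c = 285333.33/6885.84 = 41.44 mm; y_c = 298392.33/6885.84 = 43.33 mm.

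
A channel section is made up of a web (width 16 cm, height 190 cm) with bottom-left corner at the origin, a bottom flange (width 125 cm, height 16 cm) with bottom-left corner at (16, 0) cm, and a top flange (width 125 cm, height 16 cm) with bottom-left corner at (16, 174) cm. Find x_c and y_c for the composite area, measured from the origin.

web: A = 16 × 190 = 3040.00, centroid at (8.00, 95.00).
bottom flange: A = 125 × 16 = 2000.00, centroid at (78.50, 8.00).
top flange: A = 125 × 16 = 2000.00, centroid at (78.50, 182.00).
ΣA = 7040.00 cm²
ΣAx_c = (3040.00)(8.00) + (2000.00)(78.50) + (2000.00)(78.50) = 338320.00 cm³
ΣAy_c = (3040.00)(95.00) + (2000.00)(8.00) + (2000.00)(182.00) = 668800.00 cm³
x_c = 338320.00 / 7040.00 = 48.06 cm
y_c = 668800.00 / 7040.00 = 95.00 cm

x_c = 48.06 cm, y_c = 95.00 cm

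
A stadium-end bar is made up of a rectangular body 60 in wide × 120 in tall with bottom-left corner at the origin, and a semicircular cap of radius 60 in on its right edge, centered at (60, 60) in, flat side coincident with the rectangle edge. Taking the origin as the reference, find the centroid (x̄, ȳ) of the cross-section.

x̄ = 54.40 in, ȳ = 60.00 in

rectangular body: A = 60 × 120 = 7200.00, centroid at (30.00, 60.00).
semicircular end: A = ½π·60² = 5654.87, centroid at (85.46, 60.00).
ΣA = 12854.87 in²
ΣAx̄ = (7200.00)(30.00) + (5654.87)(85.46) = 699292.01 in³
ΣAȳ = (7200.00)(60.00) + (5654.87)(60.00) = 771292.01 in³
x̄ = 699292.01 / 12854.87 = 54.40 in
ȳ = 771292.01 / 12854.87 = 60.00 in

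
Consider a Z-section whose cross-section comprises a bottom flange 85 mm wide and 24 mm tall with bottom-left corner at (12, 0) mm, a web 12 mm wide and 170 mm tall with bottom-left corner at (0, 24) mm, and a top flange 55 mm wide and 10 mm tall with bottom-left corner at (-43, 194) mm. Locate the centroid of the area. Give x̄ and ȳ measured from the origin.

x̄ = 24.82 mm, ȳ = 76.95 mm

bottom flange: A = 85 × 24 = 2040.00, centroid at (54.50, 12.00).
web: A = 12 × 170 = 2040.00, centroid at (6.00, 109.00).
top flange: A = 55 × 10 = 550.00, centroid at (-15.50, 199.00).
ΣA = 4630.00 mm²
ΣAx̄ = (2040.00)(54.50) + (2040.00)(6.00) + (550.00)(-15.50) = 114895.00 mm³
ΣAȳ = (2040.00)(12.00) + (2040.00)(109.00) + (550.00)(199.00) = 356290.00 mm³
x̄ = 114895.00 / 4630.00 = 24.82 mm
ȳ = 356290.00 / 4630.00 = 76.95 mm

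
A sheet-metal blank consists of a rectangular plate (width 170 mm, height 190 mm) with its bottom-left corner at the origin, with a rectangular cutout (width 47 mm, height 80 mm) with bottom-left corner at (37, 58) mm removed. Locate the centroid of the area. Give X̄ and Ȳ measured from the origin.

X̄ = 88.23 mm, Ȳ = 94.60 mm

plate: A = 170 × 190 = 32300.00, centroid at (85.00, 95.00).
hole: A = −(47 × 80) = -3760.00, centroid at (60.50, 98.00).
ΣA = 28540.00 mm², ΣAX̄ = 2518020.00 mm³, ΣAȲ = 2700020.00 mm³.
X̄ = 2518020.00/28540.00 = 88.23 mm; Ȳ = 2700020.00/28540.00 = 94.60 mm.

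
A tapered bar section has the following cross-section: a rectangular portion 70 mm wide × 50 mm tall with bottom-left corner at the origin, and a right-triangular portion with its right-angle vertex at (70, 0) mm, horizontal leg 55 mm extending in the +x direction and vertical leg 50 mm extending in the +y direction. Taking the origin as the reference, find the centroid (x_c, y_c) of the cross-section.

x_c = 50.04 mm, y_c = 22.65 mm

rectangular portion: A = 70 × 50 = 3500.00, centroid at (35.00, 25.00).
triangular portion: A = ½·55·50 = 1375.00, centroid at (88.33, 16.67).
ΣA = 4875.00 mm²
ΣAx_c = (3500.00)(35.00) + (1375.00)(88.33) = 243958.33 mm³
ΣAy_c = (3500.00)(25.00) + (1375.00)(16.67) = 110416.67 mm³
x_c = 243958.33 / 4875.00 = 50.04 mm
y_c = 110416.67 / 4875.00 = 22.65 mm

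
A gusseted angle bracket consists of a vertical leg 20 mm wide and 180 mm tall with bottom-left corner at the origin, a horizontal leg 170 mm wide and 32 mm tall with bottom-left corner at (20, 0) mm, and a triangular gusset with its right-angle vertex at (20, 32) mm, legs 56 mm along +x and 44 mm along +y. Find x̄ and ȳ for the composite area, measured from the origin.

x̄ = 63.75 mm, ȳ = 45.61 mm

Part | A | x̄ᵢ | ȳᵢ | A·x̄ᵢ | A·ȳᵢ
vertical leg | 3600.00 | 10.00 | 90.00 | 36000.00 | 324000.00
horizontal leg | 5440.00 | 105.00 | 16.00 | 571200.00 | 87040.00
gusset | 1232.00 | 38.67 | 46.67 | 47637.33 | 57493.33
Σ | 10272.00 |  |  | 654837.33 | 468533.33
x̄ = 654837.33 / 10272.00 = 63.75 mm
ȳ = 468533.33 / 10272.00 = 45.61 mm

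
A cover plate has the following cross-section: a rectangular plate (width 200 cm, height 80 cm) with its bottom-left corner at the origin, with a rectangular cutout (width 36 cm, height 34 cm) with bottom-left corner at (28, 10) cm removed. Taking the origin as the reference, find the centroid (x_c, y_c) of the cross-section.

x_c = 104.47 cm, y_c = 41.08 cm

plate: A = 200 × 80 = 16000.00, centroid at (100.00, 40.00).
hole: A = −(36 × 34) = -1224.00, centroid at (46.00, 27.00).
ΣA = 14776.00 cm²
ΣAx_c = (16000.00)(100.00) + (-1224.00)(46.00) = 1543696.00 cm³
ΣAy_c = (16000.00)(40.00) + (-1224.00)(27.00) = 606952.00 cm³
x_c = 1543696.00 / 14776.00 = 104.47 cm
y_c = 606952.00 / 14776.00 = 41.08 cm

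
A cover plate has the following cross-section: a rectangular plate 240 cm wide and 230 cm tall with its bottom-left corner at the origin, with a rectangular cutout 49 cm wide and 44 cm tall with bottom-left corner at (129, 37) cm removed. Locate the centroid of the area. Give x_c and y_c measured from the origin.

x_c = 118.64 cm, y_c = 117.28 cm

plate: A = 240 × 230 = 55200.00, centroid at (120.00, 115.00).
hole: A = −(49 × 44) = -2156.00, centroid at (153.50, 59.00).
ΣA = 53044.00 cm²
ΣAx_c = (55200.00)(120.00) + (-2156.00)(153.50) = 6293054.00 cm³
ΣAy_c = (55200.00)(115.00) + (-2156.00)(59.00) = 6220796.00 cm³
x_c = 6293054.00 / 53044.00 = 118.64 cm
y_c = 6220796.00 / 53044.00 = 117.28 cm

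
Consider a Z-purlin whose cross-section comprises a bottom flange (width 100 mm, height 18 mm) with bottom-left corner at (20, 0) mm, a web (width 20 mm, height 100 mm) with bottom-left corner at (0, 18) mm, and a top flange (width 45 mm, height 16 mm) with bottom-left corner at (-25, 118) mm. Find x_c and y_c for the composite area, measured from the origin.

x_c = 31.90 mm, y_c = 53.74 mm

bottom flange: A = 100 × 18 = 1800.00, centroid at (70.00, 9.00).
web: A = 20 × 100 = 2000.00, centroid at (10.00, 68.00).
top flange: A = 45 × 16 = 720.00, centroid at (-2.50, 126.00).
ΣA = 4520.00 mm²
ΣAx_c = (1800.00)(70.00) + (2000.00)(10.00) + (720.00)(-2.50) = 144200.00 mm³
ΣAy_c = (1800.00)(9.00) + (2000.00)(68.00) + (720.00)(126.00) = 242920.00 mm³
x_c = 144200.00 / 4520.00 = 31.90 mm
y_c = 242920.00 / 4520.00 = 53.74 mm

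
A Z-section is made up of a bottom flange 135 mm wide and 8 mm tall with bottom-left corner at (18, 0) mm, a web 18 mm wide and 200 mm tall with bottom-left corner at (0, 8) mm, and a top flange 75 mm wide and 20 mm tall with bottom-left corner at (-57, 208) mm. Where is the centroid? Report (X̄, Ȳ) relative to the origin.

X̄ = 15.45 mm, Ȳ = 116.52 mm

bottom flange: A = 135 × 8 = 1080.00, centroid at (85.50, 4.00).
web: A = 18 × 200 = 3600.00, centroid at (9.00, 108.00).
top flange: A = 75 × 20 = 1500.00, centroid at (-19.50, 218.00).
ΣA = 6180.00 mm²
ΣAX̄ = (1080.00)(85.50) + (3600.00)(9.00) + (1500.00)(-19.50) = 95490.00 mm³
ΣAȲ = (1080.00)(4.00) + (3600.00)(108.00) + (1500.00)(218.00) = 720120.00 mm³
X̄ = 95490.00 / 6180.00 = 15.45 mm
Ȳ = 720120.00 / 6180.00 = 116.52 mm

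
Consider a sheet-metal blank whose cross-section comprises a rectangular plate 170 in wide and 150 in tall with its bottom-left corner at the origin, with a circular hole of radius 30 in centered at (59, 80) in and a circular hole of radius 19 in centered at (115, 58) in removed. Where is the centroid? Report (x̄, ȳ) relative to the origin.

x̄ = 86.83 in, ȳ = 75.24 in

Part | A | x̄ᵢ | ȳᵢ | A·x̄ᵢ | A·ȳᵢ
plate | 25500.00 | 85.00 | 75.00 | 2167500.00 | 1912500.00
hole 1 | -2827.43 | 59.00 | 80.00 | -166818.57 | -226194.67
hole 2 | -1134.11 | 115.00 | 58.00 | -130423.22 | -65778.67
Σ | 21538.45 |  |  | 1870258.21 | 1620526.66
x̄ = 1870258.21 / 21538.45 = 86.83 in
ȳ = 1620526.66 / 21538.45 = 75.24 in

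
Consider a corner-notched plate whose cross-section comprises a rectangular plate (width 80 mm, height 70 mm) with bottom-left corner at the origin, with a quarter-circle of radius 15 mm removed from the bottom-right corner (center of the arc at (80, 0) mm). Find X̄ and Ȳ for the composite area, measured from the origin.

plate: A = 80 × 70 = 5600.00, centroid at (40.00, 35.00).
removed quarter-circle: A = −¼π·15² = -176.71, centroid at (73.63, 6.37).
ΣA = 5423.29 mm², ΣAX̄ = 210987.83 mm³, ΣAȲ = 194875.00 mm³.
X̄ = 210987.83/5423.29 = 38.90 mm; Ȳ = 194875.00/5423.29 = 35.93 mm.

X̄ = 38.90 mm, Ȳ = 35.93 mm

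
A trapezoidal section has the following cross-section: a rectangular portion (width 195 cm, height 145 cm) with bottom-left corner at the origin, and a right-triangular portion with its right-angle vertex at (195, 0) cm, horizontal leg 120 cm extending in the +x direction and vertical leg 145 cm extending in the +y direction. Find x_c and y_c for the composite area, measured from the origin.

x_c = 129.85 cm, y_c = 66.81 cm

rectangular portion: A = 195 × 145 = 28275.00, centroid at (97.50, 72.50).
triangular portion: A = ½·120·145 = 8700.00, centroid at (235.00, 48.33).
ΣA = 36975.00 cm², ΣAx_c = 4801312.50 cm³, ΣAy_c = 2470437.50 cm³.
x_c = 4801312.50/36975.00 = 129.85 cm; y_c = 2470437.50/36975.00 = 66.81 cm.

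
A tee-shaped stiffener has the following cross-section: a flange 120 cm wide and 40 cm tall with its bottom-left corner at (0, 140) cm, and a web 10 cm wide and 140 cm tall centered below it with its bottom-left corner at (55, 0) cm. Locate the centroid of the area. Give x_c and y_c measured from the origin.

web: A = 10 × 140 = 1400.00, centroid at (60.00, 70.00).
flange: A = 120 × 40 = 4800.00, centroid at (60.00, 160.00).
ΣA = 6200.00 cm²
ΣAx_c = (1400.00)(60.00) + (4800.00)(60.00) = 372000.00 cm³
ΣAy_c = (1400.00)(70.00) + (4800.00)(160.00) = 866000.00 cm³
x_c = 372000.00 / 6200.00 = 60.00 cm
y_c = 866000.00 / 6200.00 = 139.68 cm

x_c = 60.00 cm, y_c = 139.68 cm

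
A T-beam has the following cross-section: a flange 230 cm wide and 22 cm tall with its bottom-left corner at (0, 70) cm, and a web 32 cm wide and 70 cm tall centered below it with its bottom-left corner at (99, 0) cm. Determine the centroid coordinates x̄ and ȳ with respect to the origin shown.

x̄ = 115.00 cm, ȳ = 66.88 cm

web: A = 32 × 70 = 2240.00, centroid at (115.00, 35.00).
flange: A = 230 × 22 = 5060.00, centroid at (115.00, 81.00).
ΣA = 7300.00 cm²
ΣAx̄ = (2240.00)(115.00) + (5060.00)(115.00) = 839500.00 cm³
ΣAȳ = (2240.00)(35.00) + (5060.00)(81.00) = 488260.00 cm³
x̄ = 839500.00 / 7300.00 = 115.00 cm
ȳ = 488260.00 / 7300.00 = 66.88 cm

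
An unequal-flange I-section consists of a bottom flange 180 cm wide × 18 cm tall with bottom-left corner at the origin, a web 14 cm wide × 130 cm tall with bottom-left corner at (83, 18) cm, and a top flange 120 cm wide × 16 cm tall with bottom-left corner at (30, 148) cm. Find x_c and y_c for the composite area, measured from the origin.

x_c = 90.00 cm, y_c = 68.73 cm

bottom flange: A = 180 × 18 = 3240.00, centroid at (90.00, 9.00).
web: A = 14 × 130 = 1820.00, centroid at (90.00, 83.00).
top flange: A = 120 × 16 = 1920.00, centroid at (90.00, 156.00).
ΣA = 6980.00 cm², ΣAx_c = 628200.00 cm³, ΣAy_c = 479740.00 cm³.
x_c = 628200.00/6980.00 = 90.00 cm; y_c = 479740.00/6980.00 = 68.73 cm.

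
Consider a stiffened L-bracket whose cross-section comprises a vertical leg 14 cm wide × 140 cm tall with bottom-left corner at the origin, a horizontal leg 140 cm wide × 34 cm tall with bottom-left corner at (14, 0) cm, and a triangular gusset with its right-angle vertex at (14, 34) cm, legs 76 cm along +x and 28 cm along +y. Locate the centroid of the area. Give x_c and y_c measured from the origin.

x_c = 58.51 cm, y_c = 33.94 cm

vertical leg: A = 14 × 140 = 1960.00, centroid at (7.00, 70.00).
horizontal leg: A = 140 × 34 = 4760.00, centroid at (84.00, 17.00).
gusset: A = ½·76·28 = 1064.00, centroid at (39.33, 43.33).
ΣA = 7784.00 cm², ΣAx_c = 455410.67 cm³, ΣAy_c = 264226.67 cm³.
x_c = 455410.67/7784.00 = 58.51 cm; y_c = 264226.67/7784.00 = 33.94 cm.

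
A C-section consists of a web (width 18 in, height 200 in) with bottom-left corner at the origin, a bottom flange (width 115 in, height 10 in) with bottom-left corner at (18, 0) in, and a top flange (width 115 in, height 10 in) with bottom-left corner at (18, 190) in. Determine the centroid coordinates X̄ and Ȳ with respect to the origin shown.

X̄ = 34.92 in, Ȳ = 100.00 in

Part | A | x̄ᵢ | ȳᵢ | A·x̄ᵢ | A·ȳᵢ
web | 3600.00 | 9.00 | 100.00 | 32400.00 | 360000.00
bottom flange | 1150.00 | 75.50 | 5.00 | 86825.00 | 5750.00
top flange | 1150.00 | 75.50 | 195.00 | 86825.00 | 224250.00
Σ | 5900.00 |  |  | 206050.00 | 590000.00
X̄ = 206050.00 / 5900.00 = 34.92 in
Ȳ = 590000.00 / 5900.00 = 100.00 in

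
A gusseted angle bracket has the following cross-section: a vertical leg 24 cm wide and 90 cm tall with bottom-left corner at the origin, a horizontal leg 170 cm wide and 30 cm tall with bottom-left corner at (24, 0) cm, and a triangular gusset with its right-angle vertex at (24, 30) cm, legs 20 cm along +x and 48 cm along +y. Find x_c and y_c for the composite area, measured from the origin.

Part | A | x̄ᵢ | ȳᵢ | A·x̄ᵢ | A·ȳᵢ
vertical leg | 2160.00 | 12.00 | 45.00 | 25920.00 | 97200.00
horizontal leg | 5100.00 | 109.00 | 15.00 | 555900.00 | 76500.00
gusset | 480.00 | 30.67 | 46.00 | 14720.00 | 22080.00
Σ | 7740.00 |  |  | 596540.00 | 195780.00
x_c = 596540.00 / 7740.00 = 77.07 cm
y_c = 195780.00 / 7740.00 = 25.29 cm

x_c = 77.07 cm, y_c = 25.29 cm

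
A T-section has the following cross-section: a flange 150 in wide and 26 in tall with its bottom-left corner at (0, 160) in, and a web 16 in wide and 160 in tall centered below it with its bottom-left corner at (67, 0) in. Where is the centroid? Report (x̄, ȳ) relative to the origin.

web: A = 16 × 160 = 2560.00, centroid at (75.00, 80.00).
flange: A = 150 × 26 = 3900.00, centroid at (75.00, 173.00).
ΣA = 6460.00 in², ΣAx̄ = 484500.00 in³, ΣAȳ = 879500.00 in³.
x̄ = 484500.00/6460.00 = 75.00 in; ȳ = 879500.00/6460.00 = 136.15 in.

x̄ = 75.00 in, ȳ = 136.15 in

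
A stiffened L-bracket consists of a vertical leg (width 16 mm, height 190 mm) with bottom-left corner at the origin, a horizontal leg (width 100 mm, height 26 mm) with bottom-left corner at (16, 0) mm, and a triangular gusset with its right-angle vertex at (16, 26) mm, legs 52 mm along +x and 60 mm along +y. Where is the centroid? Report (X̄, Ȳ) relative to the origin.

X̄ = 34.43 mm, Ȳ = 54.77 mm

vertical leg: A = 16 × 190 = 3040.00, centroid at (8.00, 95.00).
horizontal leg: A = 100 × 26 = 2600.00, centroid at (66.00, 13.00).
gusset: A = ½·52·60 = 1560.00, centroid at (33.33, 46.00).
ΣA = 7200.00 mm²
ΣAX̄ = (3040.00)(8.00) + (2600.00)(66.00) + (1560.00)(33.33) = 247920.00 mm³
ΣAȲ = (3040.00)(95.00) + (2600.00)(13.00) + (1560.00)(46.00) = 394360.00 mm³
X̄ = 247920.00 / 7200.00 = 34.43 mm
Ȳ = 394360.00 / 7200.00 = 54.77 mm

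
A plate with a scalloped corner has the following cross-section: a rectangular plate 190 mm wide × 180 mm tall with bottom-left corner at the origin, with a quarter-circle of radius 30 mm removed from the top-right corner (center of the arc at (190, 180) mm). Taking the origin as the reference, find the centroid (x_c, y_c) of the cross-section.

x_c = 93.26 mm, y_c = 88.37 mm

Part | A | x̄ᵢ | ȳᵢ | A·x̄ᵢ | A·ȳᵢ
plate | 34200.00 | 95.00 | 90.00 | 3249000.00 | 3078000.00
removed quarter-circle | -706.86 | 177.27 | 167.27 | -125303.09 | -118234.50
Σ | 33493.14 |  |  | 3123696.91 | 2959765.50
x_c = 3123696.91 / 33493.14 = 93.26 mm
y_c = 2959765.50 / 33493.14 = 88.37 mm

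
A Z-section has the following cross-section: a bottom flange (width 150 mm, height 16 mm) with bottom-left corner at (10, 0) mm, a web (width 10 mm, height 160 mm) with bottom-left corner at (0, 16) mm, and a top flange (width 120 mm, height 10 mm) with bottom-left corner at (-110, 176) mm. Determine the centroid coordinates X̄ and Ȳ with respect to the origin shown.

X̄ = 29.23 mm, Ȳ = 75.00 mm

bottom flange: A = 150 × 16 = 2400.00, centroid at (85.00, 8.00).
web: A = 10 × 160 = 1600.00, centroid at (5.00, 96.00).
top flange: A = 120 × 10 = 1200.00, centroid at (-50.00, 181.00).
ΣA = 5200.00 mm²
ΣAX̄ = (2400.00)(85.00) + (1600.00)(5.00) + (1200.00)(-50.00) = 152000.00 mm³
ΣAȲ = (2400.00)(8.00) + (1600.00)(96.00) + (1200.00)(181.00) = 390000.00 mm³
X̄ = 152000.00 / 5200.00 = 29.23 mm
Ȳ = 390000.00 / 5200.00 = 75.00 mm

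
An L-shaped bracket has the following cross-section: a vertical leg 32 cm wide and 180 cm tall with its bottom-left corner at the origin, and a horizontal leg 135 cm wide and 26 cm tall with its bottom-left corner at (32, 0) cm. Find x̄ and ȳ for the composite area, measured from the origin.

x̄ = 47.62 cm, ȳ = 60.84 cm

vertical leg: A = 32 × 180 = 5760.00, centroid at (16.00, 90.00).
horizontal leg: A = 135 × 26 = 3510.00, centroid at (99.50, 13.00).
ΣA = 9270.00 cm²
ΣAx̄ = (5760.00)(16.00) + (3510.00)(99.50) = 441405.00 cm³
ΣAȳ = (5760.00)(90.00) + (3510.00)(13.00) = 564030.00 cm³
x̄ = 441405.00 / 9270.00 = 47.62 cm
ȳ = 564030.00 / 9270.00 = 60.84 cm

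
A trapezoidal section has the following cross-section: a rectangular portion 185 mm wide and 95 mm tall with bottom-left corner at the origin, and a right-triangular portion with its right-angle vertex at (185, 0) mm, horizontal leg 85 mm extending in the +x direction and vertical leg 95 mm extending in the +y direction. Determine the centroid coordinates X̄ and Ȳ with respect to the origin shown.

X̄ = 115.07 mm, Ȳ = 44.54 mm

Part | A | x̄ᵢ | ȳᵢ | A·x̄ᵢ | A·ȳᵢ
rectangular portion | 17575.00 | 92.50 | 47.50 | 1625687.50 | 834812.50
triangular portion | 4037.50 | 213.33 | 31.67 | 861333.33 | 127854.17
Σ | 21612.50 |  |  | 2487020.83 | 962666.67
X̄ = 2487020.83 / 21612.50 = 115.07 mm
Ȳ = 962666.67 / 21612.50 = 44.54 mm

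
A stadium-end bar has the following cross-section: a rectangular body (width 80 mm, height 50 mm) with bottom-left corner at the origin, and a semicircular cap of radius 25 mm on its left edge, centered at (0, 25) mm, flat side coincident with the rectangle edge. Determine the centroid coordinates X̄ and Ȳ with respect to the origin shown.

X̄ = 30.03 mm, Ȳ = 25.00 mm

rectangular body: A = 80 × 50 = 4000.00, centroid at (40.00, 25.00).
semicircular end: A = ½π·25² = 981.75, centroid at (-10.61, 25.00).
ΣA = 4981.75 mm²
ΣAX̄ = (4000.00)(40.00) + (981.75)(-10.61) = 149583.33 mm³
ΣAȲ = (4000.00)(25.00) + (981.75)(25.00) = 124543.69 mm³
X̄ = 149583.33 / 4981.75 = 30.03 mm
Ȳ = 124543.69 / 4981.75 = 25.00 mm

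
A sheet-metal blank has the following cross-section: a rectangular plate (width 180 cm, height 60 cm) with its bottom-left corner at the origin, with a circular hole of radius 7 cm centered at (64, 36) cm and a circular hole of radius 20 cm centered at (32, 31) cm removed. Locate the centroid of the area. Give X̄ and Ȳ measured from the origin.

X̄ = 98.19 cm, Ȳ = 29.77 cm

plate: A = 180 × 60 = 10800.00, centroid at (90.00, 30.00).
hole 1: A = −π·7² = -153.94, centroid at (64.00, 36.00).
hole 2: A = −π·20² = -1256.64, centroid at (32.00, 31.00).
ΣA = 9389.42 cm²
ΣAX̄ = (10800.00)(90.00) + (-153.94)(64.00) + (-1256.64)(32.00) = 921935.58 cm³
ΣAȲ = (10800.00)(30.00) + (-153.94)(36.00) + (-1256.64)(31.00) = 279502.48 cm³
X̄ = 921935.58 / 9389.42 = 98.19 cm
Ȳ = 279502.48 / 9389.42 = 29.77 cm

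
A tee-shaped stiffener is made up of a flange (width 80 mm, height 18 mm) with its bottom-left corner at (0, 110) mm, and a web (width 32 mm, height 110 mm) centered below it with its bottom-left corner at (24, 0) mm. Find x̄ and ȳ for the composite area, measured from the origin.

Part | A | x̄ᵢ | ȳᵢ | A·x̄ᵢ | A·ȳᵢ
web | 3520.00 | 40.00 | 55.00 | 140800.00 | 193600.00
flange | 1440.00 | 40.00 | 119.00 | 57600.00 | 171360.00
Σ | 4960.00 |  |  | 198400.00 | 364960.00
x̄ = 198400.00 / 4960.00 = 40.00 mm
ȳ = 364960.00 / 4960.00 = 73.58 mm

x̄ = 40.00 mm, ȳ = 73.58 mm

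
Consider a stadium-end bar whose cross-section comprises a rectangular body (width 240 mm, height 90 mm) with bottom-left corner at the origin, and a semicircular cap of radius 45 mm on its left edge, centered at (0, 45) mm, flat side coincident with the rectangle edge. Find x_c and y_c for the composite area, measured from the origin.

x_c = 102.15 mm, y_c = 45.00 mm

rectangular body: A = 240 × 90 = 21600.00, centroid at (120.00, 45.00).
semicircular end: A = ½π·45² = 3180.86, centroid at (-19.10, 45.00).
ΣA = 24780.86 mm²
ΣAx_c = (21600.00)(120.00) + (3180.86)(-19.10) = 2531250.00 mm³
ΣAy_c = (21600.00)(45.00) + (3180.86)(45.00) = 1115138.82 mm³
x_c = 2531250.00 / 24780.86 = 102.15 mm
y_c = 1115138.82 / 24780.86 = 45.00 mm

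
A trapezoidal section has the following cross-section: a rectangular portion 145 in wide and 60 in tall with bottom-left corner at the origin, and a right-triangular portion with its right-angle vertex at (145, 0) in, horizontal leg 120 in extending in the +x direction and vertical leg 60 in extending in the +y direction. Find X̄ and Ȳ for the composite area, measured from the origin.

rectangular portion: A = 145 × 60 = 8700.00, centroid at (72.50, 30.00).
triangular portion: A = ½·120·60 = 3600.00, centroid at (185.00, 20.00).
ΣA = 12300.00 in², ΣAX̄ = 1296750.00 in³, ΣAȲ = 333000.00 in³.
X̄ = 1296750.00/12300.00 = 105.43 in; Ȳ = 333000.00/12300.00 = 27.07 in.

X̄ = 105.43 in, Ȳ = 27.07 in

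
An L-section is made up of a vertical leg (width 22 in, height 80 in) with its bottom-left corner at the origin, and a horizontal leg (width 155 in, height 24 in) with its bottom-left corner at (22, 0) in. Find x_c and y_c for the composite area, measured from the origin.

vertical leg: A = 22 × 80 = 1760.00, centroid at (11.00, 40.00).
horizontal leg: A = 155 × 24 = 3720.00, centroid at (99.50, 12.00).
ΣA = 5480.00 in², ΣAx_c = 389500.00 in³, ΣAy_c = 115040.00 in³.
x_c = 389500.00/5480.00 = 71.08 in; y_c = 115040.00/5480.00 = 20.99 in.

x_c = 71.08 in, y_c = 20.99 in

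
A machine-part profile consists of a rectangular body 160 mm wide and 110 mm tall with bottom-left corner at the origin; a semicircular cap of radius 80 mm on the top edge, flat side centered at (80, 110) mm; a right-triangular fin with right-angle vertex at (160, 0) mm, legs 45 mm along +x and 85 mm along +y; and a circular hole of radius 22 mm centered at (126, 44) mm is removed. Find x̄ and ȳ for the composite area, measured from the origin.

x̄ = 83.98 mm, ȳ = 85.66 mm

Part | A | x̄ᵢ | ȳᵢ | A·x̄ᵢ | A·ȳᵢ
rectangular body | 17600.00 | 80.00 | 55.00 | 1408000.00 | 968000.00
semicircular top | 10053.10 | 80.00 | 143.95 | 804247.72 | 1447173.95
triangular fin | 1912.50 | 175.00 | 28.33 | 334687.50 | 54187.50
hole | -1520.53 | 126.00 | 44.00 | -191586.89 | -66903.36
Σ | 28045.07 |  |  | 2355348.33 | 2402458.09
x̄ = 2355348.33 / 28045.07 = 83.98 mm
ȳ = 2402458.09 / 28045.07 = 85.66 mm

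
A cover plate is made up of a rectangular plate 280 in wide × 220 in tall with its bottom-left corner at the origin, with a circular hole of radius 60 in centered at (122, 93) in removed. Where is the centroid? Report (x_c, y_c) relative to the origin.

x_c = 144.05 in, y_c = 113.82 in

Part | A | x̄ᵢ | ȳᵢ | A·x̄ᵢ | A·ȳᵢ
plate | 61600.00 | 140.00 | 110.00 | 8624000.00 | 6776000.00
hole | -11309.73 | 122.00 | 93.00 | -1379787.49 | -1051805.22
Σ | 50290.27 |  |  | 7244212.51 | 5724194.78
x_c = 7244212.51 / 50290.27 = 144.05 in
y_c = 5724194.78 / 50290.27 = 113.82 in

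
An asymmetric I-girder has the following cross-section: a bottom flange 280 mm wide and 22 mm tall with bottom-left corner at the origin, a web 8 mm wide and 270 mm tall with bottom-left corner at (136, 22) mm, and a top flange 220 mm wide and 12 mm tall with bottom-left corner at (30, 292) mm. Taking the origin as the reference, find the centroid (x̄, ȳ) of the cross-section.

Part | A | x̄ᵢ | ȳᵢ | A·x̄ᵢ | A·ȳᵢ
bottom flange | 6160.00 | 140.00 | 11.00 | 862400.00 | 67760.00
web | 2160.00 | 140.00 | 157.00 | 302400.00 | 339120.00
top flange | 2640.00 | 140.00 | 298.00 | 369600.00 | 786720.00
Σ | 10960.00 |  |  | 1534400.00 | 1193600.00
x̄ = 1534400.00 / 10960.00 = 140.00 mm
ȳ = 1193600.00 / 10960.00 = 108.91 mm

x̄ = 140.00 mm, ȳ = 108.91 mm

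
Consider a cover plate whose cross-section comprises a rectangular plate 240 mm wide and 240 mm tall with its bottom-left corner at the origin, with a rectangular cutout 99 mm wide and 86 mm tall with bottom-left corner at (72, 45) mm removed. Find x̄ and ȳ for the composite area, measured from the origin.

plate: A = 240 × 240 = 57600.00, centroid at (120.00, 120.00).
hole: A = −(99 × 86) = -8514.00, centroid at (121.50, 88.00).
ΣA = 49086.00 mm²
ΣAx̄ = (57600.00)(120.00) + (-8514.00)(121.50) = 5877549.00 mm³
ΣAȳ = (57600.00)(120.00) + (-8514.00)(88.00) = 6162768.00 mm³
x̄ = 5877549.00 / 49086.00 = 119.74 mm
ȳ = 6162768.00 / 49086.00 = 125.55 mm

x̄ = 119.74 mm, ȳ = 125.55 mm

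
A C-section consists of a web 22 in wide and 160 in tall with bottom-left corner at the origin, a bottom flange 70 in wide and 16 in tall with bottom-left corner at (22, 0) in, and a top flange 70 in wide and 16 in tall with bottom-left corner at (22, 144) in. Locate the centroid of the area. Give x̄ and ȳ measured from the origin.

x̄ = 28.89 in, ȳ = 80.00 in

Part | A | x̄ᵢ | ȳᵢ | A·x̄ᵢ | A·ȳᵢ
web | 3520.00 | 11.00 | 80.00 | 38720.00 | 281600.00
bottom flange | 1120.00 | 57.00 | 8.00 | 63840.00 | 8960.00
top flange | 1120.00 | 57.00 | 152.00 | 63840.00 | 170240.00
Σ | 5760.00 |  |  | 166400.00 | 460800.00
x̄ = 166400.00 / 5760.00 = 28.89 in
ȳ = 460800.00 / 5760.00 = 80.00 in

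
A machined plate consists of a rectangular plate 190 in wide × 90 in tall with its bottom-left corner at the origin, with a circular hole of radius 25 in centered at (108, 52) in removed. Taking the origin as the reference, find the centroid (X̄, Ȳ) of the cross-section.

X̄ = 93.31 in, Ȳ = 44.09 in

plate: A = 190 × 90 = 17100.00, centroid at (95.00, 45.00).
hole: A = −π·25² = -1963.50, centroid at (108.00, 52.00).
ΣA = 15136.50 in²
ΣAX̄ = (17100.00)(95.00) + (-1963.50)(108.00) = 1412442.50 in³
ΣAȲ = (17100.00)(45.00) + (-1963.50)(52.00) = 667398.24 in³
X̄ = 1412442.50 / 15136.50 = 93.31 in
Ȳ = 667398.24 / 15136.50 = 44.09 in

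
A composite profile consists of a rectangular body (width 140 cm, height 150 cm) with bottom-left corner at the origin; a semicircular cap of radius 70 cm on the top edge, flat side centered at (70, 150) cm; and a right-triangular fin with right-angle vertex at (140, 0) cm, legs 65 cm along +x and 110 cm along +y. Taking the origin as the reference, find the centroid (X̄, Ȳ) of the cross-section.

X̄ = 80.15 cm, Ȳ = 95.73 cm

rectangular body: A = 140 × 150 = 21000.00, centroid at (70.00, 75.00).
semicircular top: A = ½π·70² = 7696.90, centroid at (70.00, 179.71).
triangular fin: A = ½·65·110 = 3575.00, centroid at (161.67, 36.67).
ΣA = 32271.90 cm²
ΣAX̄ = (21000.00)(70.00) + (7696.90)(70.00) + (3575.00)(161.67) = 2586741.47 cm³
ΣAȲ = (21000.00)(75.00) + (7696.90)(179.71) + (3575.00)(36.67) = 3089285.30 cm³
X̄ = 2586741.47 / 32271.90 = 80.15 cm
Ȳ = 3089285.30 / 32271.90 = 95.73 cm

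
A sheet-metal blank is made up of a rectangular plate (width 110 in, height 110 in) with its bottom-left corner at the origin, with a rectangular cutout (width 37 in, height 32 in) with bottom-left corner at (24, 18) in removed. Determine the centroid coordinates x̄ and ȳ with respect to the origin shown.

Part | A | x̄ᵢ | ȳᵢ | A·x̄ᵢ | A·ȳᵢ
plate | 12100.00 | 55.00 | 55.00 | 665500.00 | 665500.00
hole | -1184.00 | 42.50 | 34.00 | -50320.00 | -40256.00
Σ | 10916.00 |  |  | 615180.00 | 625244.00
x̄ = 615180.00 / 10916.00 = 56.36 in
ȳ = 625244.00 / 10916.00 = 57.28 in

x̄ = 56.36 in, ȳ = 57.28 in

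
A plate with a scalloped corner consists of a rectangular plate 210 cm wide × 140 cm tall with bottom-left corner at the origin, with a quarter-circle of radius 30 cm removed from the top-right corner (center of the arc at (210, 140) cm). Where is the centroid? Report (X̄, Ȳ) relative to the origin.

plate: A = 210 × 140 = 29400.00, centroid at (105.00, 70.00).
removed quarter-circle: A = −¼π·30² = -706.86, centroid at (197.27, 127.27).
ΣA = 28693.14 cm²
ΣAX̄ = (29400.00)(105.00) + (-706.86)(197.27) = 2947559.75 cm³
ΣAȲ = (29400.00)(70.00) + (-706.86)(127.27) = 1968039.83 cm³
X̄ = 2947559.75 / 28693.14 = 102.73 cm
Ȳ = 1968039.83 / 28693.14 = 68.59 cm

X̄ = 102.73 cm, Ȳ = 68.59 cm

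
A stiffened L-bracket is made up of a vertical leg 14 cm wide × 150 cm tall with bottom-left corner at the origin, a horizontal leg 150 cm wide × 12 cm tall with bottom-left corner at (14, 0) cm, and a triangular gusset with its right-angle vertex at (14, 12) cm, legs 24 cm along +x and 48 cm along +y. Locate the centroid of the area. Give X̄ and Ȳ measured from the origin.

X̄ = 41.91 cm, Ȳ = 41.20 cm

vertical leg: A = 14 × 150 = 2100.00, centroid at (7.00, 75.00).
horizontal leg: A = 150 × 12 = 1800.00, centroid at (89.00, 6.00).
gusset: A = ½·24·48 = 576.00, centroid at (22.00, 28.00).
ΣA = 4476.00 cm²
ΣAX̄ = (2100.00)(7.00) + (1800.00)(89.00) + (576.00)(22.00) = 187572.00 cm³
ΣAȲ = (2100.00)(75.00) + (1800.00)(6.00) + (576.00)(28.00) = 184428.00 cm³
X̄ = 187572.00 / 4476.00 = 41.91 cm
Ȳ = 184428.00 / 4476.00 = 41.20 cm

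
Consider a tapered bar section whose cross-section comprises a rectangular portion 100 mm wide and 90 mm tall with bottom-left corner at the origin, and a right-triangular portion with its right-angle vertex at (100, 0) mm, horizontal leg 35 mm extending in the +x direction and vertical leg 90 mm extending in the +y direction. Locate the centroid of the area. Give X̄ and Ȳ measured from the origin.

rectangular portion: A = 100 × 90 = 9000.00, centroid at (50.00, 45.00).
triangular portion: A = ½·35·90 = 1575.00, centroid at (111.67, 30.00).
ΣA = 10575.00 mm², ΣAX̄ = 625875.00 mm³, ΣAȲ = 452250.00 mm³.
X̄ = 625875.00/10575.00 = 59.18 mm; Ȳ = 452250.00/10575.00 = 42.77 mm.

X̄ = 59.18 mm, Ȳ = 42.77 mm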